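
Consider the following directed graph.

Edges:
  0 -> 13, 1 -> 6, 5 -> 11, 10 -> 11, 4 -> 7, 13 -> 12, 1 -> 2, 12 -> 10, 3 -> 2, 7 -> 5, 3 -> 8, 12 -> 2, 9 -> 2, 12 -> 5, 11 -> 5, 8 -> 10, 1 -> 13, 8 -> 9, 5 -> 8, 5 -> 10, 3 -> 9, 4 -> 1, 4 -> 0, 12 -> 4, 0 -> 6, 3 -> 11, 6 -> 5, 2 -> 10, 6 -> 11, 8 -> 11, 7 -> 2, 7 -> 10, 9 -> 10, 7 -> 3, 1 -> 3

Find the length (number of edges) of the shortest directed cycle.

2

For each vertex v, BFS finds the shortest path from v back to v.
The shortest such closed walk is 5 → 11 → 5, length 2.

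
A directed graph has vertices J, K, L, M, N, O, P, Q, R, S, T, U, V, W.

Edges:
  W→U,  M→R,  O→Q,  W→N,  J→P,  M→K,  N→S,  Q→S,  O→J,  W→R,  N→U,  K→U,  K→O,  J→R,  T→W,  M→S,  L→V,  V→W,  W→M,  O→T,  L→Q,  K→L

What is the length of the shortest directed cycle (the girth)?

5

For each vertex v, BFS finds the shortest path from v back to v.
The shortest such closed walk is W → M → K → O → T → W, length 5.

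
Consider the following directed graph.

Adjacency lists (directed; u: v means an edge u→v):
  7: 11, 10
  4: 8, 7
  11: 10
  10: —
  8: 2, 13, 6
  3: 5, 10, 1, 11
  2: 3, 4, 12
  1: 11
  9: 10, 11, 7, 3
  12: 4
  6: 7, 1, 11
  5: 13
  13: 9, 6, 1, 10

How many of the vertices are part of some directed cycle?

8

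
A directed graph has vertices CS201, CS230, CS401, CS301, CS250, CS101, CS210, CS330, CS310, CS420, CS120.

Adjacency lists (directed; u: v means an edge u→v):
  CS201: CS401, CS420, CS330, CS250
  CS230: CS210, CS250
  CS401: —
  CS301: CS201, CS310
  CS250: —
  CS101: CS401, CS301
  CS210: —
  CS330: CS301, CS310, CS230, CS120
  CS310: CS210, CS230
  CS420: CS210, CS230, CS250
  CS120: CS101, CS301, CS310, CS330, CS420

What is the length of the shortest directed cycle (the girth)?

2

For each vertex v, BFS finds the shortest path from v back to v.
The shortest such closed walk is CS120 → CS330 → CS120, length 2.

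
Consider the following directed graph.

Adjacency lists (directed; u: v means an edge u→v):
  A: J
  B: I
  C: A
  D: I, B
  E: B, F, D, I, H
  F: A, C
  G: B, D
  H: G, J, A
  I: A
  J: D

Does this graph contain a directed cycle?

DFS with white/gray/black marking, starting from D:
D gray
  I gray
    A gray
      J gray
        J→D: D is gray → back edge
Back edge found, so a cycle exists: D → I → A → J → D.

Yes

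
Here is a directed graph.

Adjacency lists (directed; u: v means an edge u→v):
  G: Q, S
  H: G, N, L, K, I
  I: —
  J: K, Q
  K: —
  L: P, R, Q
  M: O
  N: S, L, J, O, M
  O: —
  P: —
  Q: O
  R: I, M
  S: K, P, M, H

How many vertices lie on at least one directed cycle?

4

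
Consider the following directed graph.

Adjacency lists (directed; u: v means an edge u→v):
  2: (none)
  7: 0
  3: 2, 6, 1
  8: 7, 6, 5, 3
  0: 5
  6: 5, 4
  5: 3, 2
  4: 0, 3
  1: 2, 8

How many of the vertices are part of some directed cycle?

8

A vertex is on a directed cycle iff it belongs to a strongly connected component of size ≥ 2 (or has a self-loop).
The vertices on cycles are {0, 1, 3, 4, 5, 6, 7, 8} — 8 in total.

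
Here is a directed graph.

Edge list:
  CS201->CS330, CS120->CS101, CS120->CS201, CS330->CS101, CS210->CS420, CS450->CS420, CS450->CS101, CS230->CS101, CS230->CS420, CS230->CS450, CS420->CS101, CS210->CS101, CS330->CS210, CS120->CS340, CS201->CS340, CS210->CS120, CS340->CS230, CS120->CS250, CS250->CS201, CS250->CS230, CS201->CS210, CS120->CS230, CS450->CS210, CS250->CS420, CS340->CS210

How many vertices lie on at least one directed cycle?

8

A vertex is on a directed cycle iff it belongs to a strongly connected component of size ≥ 2 (or has a self-loop).
The vertices on cycles are {CS120, CS201, CS210, CS230, CS250, CS330, CS340, CS450} — 8 in total.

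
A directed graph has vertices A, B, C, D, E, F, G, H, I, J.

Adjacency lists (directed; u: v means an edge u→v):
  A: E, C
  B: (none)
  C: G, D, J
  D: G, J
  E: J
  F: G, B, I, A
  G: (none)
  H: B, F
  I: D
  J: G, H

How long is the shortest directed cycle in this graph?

5

For each vertex v, BFS finds the shortest path from v back to v.
The shortest such closed walk is H → F → A → C → J → H, length 5.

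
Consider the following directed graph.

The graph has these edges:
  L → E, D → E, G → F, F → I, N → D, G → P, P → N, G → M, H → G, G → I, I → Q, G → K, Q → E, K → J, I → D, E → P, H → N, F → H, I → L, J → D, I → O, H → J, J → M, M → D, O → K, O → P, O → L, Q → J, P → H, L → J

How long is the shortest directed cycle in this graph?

For each vertex v, BFS finds the shortest path from v back to v.
The shortest such closed walk is G → P → H → G, length 3.

3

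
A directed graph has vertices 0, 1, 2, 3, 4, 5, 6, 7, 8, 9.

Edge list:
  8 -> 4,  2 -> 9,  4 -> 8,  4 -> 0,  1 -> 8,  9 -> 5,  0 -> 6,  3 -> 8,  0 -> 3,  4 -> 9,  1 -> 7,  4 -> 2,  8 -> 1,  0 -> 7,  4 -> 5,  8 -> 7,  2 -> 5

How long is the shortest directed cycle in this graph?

For each vertex v, BFS finds the shortest path from v back to v.
The shortest such closed walk is 8 → 4 → 8, length 2.

2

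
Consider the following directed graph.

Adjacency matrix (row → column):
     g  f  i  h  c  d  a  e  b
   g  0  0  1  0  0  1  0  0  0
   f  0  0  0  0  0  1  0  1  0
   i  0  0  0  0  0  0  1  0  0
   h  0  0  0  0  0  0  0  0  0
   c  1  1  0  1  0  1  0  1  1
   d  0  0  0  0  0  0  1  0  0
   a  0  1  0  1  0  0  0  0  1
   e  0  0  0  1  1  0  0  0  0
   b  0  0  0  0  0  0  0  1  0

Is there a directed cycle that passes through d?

Yes

d is on a cycle iff d can reach itself via ≥1 edge.
d → a → f → d — yes.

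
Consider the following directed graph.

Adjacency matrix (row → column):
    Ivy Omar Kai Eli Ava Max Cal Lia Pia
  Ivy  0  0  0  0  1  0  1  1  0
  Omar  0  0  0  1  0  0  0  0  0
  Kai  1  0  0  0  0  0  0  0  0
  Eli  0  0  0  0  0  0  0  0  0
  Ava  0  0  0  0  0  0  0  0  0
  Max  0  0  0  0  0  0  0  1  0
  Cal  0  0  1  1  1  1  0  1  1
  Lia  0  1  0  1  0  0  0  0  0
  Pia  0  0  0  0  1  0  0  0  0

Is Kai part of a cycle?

Kai is on a cycle iff Kai can reach itself via ≥1 edge.
Kai → Ivy → Cal → Kai — yes.

Yes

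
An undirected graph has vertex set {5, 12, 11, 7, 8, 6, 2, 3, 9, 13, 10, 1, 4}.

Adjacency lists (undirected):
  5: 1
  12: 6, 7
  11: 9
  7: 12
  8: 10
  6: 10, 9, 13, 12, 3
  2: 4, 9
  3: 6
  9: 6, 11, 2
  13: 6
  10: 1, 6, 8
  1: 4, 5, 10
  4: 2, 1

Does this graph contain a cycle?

DFS, tracking each vertex's parent; an edge to a visited non-parent vertex closes a cycle.
Start from 8:
visit 8 (parent –)
  visit 10 (parent 8)
    visit 1 (parent 10)
      visit 4 (parent 1)
        visit 2 (parent 4)
          2–4: parent, skip
          visit 9 (parent 2)
            visit 6 (parent 9)
              6–10: 10 visited and ≠ parent → cycle
Cycle: 10 – 1 – 4 – 2 – 9 – 6 – 10.

Yes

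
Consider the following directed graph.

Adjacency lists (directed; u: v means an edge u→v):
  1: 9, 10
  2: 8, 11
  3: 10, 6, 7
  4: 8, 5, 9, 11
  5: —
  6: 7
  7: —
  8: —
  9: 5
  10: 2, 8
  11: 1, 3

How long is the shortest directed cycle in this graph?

For each vertex v, BFS finds the shortest path from v back to v.
The shortest such closed walk is 11 → 1 → 10 → 2 → 11, length 4.

4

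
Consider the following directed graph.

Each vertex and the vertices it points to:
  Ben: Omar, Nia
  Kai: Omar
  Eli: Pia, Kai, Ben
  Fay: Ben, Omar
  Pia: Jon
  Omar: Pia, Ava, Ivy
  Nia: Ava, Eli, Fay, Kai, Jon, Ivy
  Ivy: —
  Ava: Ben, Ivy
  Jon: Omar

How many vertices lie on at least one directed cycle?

A vertex is on a directed cycle iff it belongs to a strongly connected component of size ≥ 2 (or has a self-loop).
The vertices on cycles are {Ava, Ben, Eli, Fay, Jon, Kai, Nia, Pia, Omar} — 9 in total.

9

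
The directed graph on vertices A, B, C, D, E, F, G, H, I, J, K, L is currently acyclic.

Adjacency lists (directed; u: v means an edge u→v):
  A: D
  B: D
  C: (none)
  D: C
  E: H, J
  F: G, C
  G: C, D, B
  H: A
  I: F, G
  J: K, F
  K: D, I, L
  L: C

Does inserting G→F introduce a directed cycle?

Yes

Adding G→F creates a cycle iff F can already reach G.
Path from F: F → G.
So F → … → G → F is a cycle.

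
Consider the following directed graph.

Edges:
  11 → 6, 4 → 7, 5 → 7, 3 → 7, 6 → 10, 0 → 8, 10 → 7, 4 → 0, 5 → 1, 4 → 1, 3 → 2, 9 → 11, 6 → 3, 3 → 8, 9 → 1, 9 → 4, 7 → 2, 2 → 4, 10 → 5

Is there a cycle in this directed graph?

DFS with white/gray/black marking, starting from 4:
4 gray
  0 gray
    8 gray
    8 black
  0 black
  1 gray
  1 black
  7 gray
    2 gray
      2→4: 4 is gray → back edge
Back edge found, so a cycle exists: 4 → 7 → 2 → 4.

Yes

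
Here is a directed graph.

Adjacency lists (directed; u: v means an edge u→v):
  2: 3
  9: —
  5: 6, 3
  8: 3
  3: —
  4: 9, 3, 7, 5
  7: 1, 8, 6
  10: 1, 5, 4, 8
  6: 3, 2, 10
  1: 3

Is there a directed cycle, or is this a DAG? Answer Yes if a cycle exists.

DFS with white/gray/black marking, starting from 2:
2 gray
  3 gray
  3 black
2 black
9 gray
9 black
5 gray
  6 gray
    6→3: 3 black — skip
    6→2: 2 black — skip
    10 gray
      1 gray
        1→3: 3 black — skip
      1 black
      10→5: 5 is gray → back edge
Back edge found, so a cycle exists: 5 → 6 → 10 → 5.

Yes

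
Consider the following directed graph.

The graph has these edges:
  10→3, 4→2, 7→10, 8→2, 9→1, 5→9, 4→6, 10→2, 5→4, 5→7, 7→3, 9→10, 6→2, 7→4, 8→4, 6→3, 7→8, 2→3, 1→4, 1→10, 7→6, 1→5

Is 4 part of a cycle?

No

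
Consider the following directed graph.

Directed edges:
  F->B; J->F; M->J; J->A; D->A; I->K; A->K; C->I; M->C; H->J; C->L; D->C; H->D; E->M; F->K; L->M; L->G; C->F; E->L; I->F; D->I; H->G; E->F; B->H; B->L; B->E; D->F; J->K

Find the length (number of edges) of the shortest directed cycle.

For each vertex v, BFS finds the shortest path from v back to v.
The shortest such closed walk is B → E → F → B, length 3.

3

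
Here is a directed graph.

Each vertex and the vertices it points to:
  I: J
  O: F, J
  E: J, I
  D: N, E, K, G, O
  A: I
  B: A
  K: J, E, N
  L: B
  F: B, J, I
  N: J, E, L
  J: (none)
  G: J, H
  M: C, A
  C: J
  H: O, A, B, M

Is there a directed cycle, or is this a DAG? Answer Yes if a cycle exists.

No

DFS with white/gray/black marking, starting from J:
J gray
J black
I gray
  I→J: J black — skip
I black
O gray
  F gray
    B gray
      A gray
        A→I: I black — skip
      A black
    B black
    F→J: J black — skip
    F→I: I black — skip
  F black
  O→J: J black — skip
O black
E gray
  E→J: J black — skip
  E→I: I black — skip
E black
D gray
  N gray
    N→J: J black — skip
    N→E: E black — skip
    L gray
      L→B: B black — skip
    L black
  N black
  D→E: E black — skip
  K gray
    K→J: J black — skip
    K→E: E black — skip
    K→N: N black — skip
  K black
  G gray
    G→J: J black — skip
    H gray
      H→O: O black — skip
      H→A: A black — skip
      H→B: B black — skip
      M gray
        C gray
          C→J: J black — skip
        C black
        M→A: A black — skip
      M black
    H black
  G black
  D→O: O black — skip
D black
Every edge goes to a white or black vertex — no back edge, so the graph is acyclic.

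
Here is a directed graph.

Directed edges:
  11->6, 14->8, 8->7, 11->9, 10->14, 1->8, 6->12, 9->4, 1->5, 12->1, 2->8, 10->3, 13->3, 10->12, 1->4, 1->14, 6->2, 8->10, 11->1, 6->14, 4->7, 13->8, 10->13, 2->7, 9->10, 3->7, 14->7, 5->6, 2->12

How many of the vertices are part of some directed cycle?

A vertex is on a directed cycle iff it belongs to a strongly connected component of size ≥ 2 (or has a self-loop).
The vertices on cycles are {1, 2, 5, 6, 8, 10, 12, 13, 14} — 9 in total.

9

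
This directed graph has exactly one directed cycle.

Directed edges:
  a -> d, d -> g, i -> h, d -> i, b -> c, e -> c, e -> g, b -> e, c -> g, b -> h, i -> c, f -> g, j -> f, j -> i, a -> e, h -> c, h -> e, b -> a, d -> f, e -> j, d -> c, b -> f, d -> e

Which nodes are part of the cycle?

DFS with gray/black marking from h:
h gray
  c gray
    g gray
    g black
  c black
  e gray
    j gray
      f gray
        f→g: g black — skip
      f black
      i gray
        i→c: c black — skip
        i→h: h is gray → back edge
Back edge closes the cycle h → e → j → i → h; its vertices are {e, h, i, j}.

e, h, i, j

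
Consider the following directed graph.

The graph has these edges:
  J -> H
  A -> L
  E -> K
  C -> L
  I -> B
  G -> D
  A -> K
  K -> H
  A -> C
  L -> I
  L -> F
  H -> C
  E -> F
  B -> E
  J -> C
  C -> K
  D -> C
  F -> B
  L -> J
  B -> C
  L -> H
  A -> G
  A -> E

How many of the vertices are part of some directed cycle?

A vertex is on a directed cycle iff it belongs to a strongly connected component of size ≥ 2 (or has a self-loop).
The vertices on cycles are {B, C, E, F, H, I, J, K, L} — 9 in total.

9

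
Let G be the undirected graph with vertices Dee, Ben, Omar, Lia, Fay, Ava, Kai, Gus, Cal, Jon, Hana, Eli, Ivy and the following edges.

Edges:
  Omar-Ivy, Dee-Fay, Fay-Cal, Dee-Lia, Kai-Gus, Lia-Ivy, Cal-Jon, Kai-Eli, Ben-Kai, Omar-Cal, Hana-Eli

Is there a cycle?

DFS, tracking each vertex's parent; an edge to a visited non-parent vertex closes a cycle.
Start from Hana:
visit Hana (parent –)
  visit Eli (parent Hana)
    visit Kai (parent Eli)
      Kai–Eli: parent, skip
      visit Gus (parent Kai)
        Gus–Kai: parent, skip
      visit Ben (parent Kai)
        Ben–Kai: parent, skip
    Eli–Hana: parent, skip
visit Dee (parent –)
  visit Lia (parent Dee)
    Lia–Dee: parent, skip
    visit Ivy (parent Lia)
      Ivy–Lia: parent, skip
      visit Omar (parent Ivy)
        visit Cal (parent Omar)
          visit Jon (parent Cal)
            Jon–Cal: parent, skip
          Cal–Omar: parent, skip
          visit Fay (parent Cal)
            Fay–Cal: parent, skip
            Fay–Dee: Dee visited and ≠ parent → cycle
Cycle: Dee – Lia – Ivy – Omar – Cal – Fay – Dee.

Yes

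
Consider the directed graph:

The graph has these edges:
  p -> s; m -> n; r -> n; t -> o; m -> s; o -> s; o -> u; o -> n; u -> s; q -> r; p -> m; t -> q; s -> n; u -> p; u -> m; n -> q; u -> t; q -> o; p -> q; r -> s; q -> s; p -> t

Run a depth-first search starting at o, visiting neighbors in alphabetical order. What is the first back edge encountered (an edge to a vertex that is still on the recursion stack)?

q→o

DFS from o (visiting neighbors in alphabetical order); mark gray on enter, black on exit:
o gray
  n gray
    q gray
      q→o: o is gray → back edge
First back edge: q → o.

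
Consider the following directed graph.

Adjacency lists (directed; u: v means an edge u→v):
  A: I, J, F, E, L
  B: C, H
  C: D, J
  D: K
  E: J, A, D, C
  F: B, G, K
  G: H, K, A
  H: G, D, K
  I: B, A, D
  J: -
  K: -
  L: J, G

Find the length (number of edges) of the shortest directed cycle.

2

For each vertex v, BFS finds the shortest path from v back to v.
The shortest such closed walk is A → E → A, length 2.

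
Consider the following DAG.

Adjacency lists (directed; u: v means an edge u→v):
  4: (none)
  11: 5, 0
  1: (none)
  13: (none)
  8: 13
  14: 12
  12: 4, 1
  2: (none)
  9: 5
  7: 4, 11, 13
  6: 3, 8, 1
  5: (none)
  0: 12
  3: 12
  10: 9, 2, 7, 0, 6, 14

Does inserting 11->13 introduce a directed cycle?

No

Adding 11→13 creates a cycle iff 13 can already reach 11.
Explore from 13: no path reaches 11. The graph stays acyclic.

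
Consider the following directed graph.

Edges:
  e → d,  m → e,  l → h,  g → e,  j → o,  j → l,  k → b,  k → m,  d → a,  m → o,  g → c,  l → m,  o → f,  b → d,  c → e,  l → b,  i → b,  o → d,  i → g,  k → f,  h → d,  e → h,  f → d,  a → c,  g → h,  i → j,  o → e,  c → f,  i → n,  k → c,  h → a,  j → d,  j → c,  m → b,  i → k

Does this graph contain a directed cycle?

DFS with white/gray/black marking, starting from d:
d gray
  a gray
    c gray
      e gray
        h gray
          h→a: a is gray → back edge
Back edge found, so a cycle exists: a → c → e → h → a.

Yes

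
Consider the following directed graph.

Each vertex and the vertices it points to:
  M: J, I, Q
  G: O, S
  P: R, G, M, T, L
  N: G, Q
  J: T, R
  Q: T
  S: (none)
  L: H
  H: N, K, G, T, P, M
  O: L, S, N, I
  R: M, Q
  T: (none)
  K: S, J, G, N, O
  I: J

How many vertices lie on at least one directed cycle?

11

A vertex is on a directed cycle iff it belongs to a strongly connected component of size ≥ 2 (or has a self-loop).
The vertices on cycles are {G, H, I, J, K, L, M, N, O, P, R} — 11 in total.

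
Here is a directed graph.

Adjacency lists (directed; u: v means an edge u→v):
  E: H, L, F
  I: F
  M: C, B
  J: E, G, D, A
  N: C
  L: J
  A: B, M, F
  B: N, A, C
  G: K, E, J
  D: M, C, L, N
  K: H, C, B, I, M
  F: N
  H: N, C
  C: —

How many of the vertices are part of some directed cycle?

A vertex is on a directed cycle iff it belongs to a strongly connected component of size ≥ 2 (or has a self-loop).
The vertices on cycles are {A, B, D, E, G, J, L, M} — 8 in total.

8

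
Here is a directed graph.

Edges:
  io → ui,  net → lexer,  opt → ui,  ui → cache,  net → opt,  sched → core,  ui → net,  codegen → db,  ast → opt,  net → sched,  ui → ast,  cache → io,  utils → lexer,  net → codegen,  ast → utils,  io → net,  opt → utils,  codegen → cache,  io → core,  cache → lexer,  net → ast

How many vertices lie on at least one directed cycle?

A vertex is on a directed cycle iff it belongs to a strongly connected component of size ≥ 2 (or has a self-loop).
The vertices on cycles are {io, ui, ast, net, opt, cache, codegen} — 7 in total.

7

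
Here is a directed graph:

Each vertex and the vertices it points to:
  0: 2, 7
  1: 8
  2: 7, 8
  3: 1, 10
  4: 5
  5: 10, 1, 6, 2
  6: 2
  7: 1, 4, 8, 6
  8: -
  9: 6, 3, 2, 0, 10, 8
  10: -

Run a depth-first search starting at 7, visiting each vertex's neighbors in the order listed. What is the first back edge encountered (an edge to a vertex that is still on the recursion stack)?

2->7

DFS from 7 (visiting each vertex's neighbors in the order listed); mark gray on enter, black on exit:
7 gray
  1 gray
    8 gray
    8 black
  1 black
  4 gray
    5 gray
      10 gray
      10 black
      5→1: 1 black — skip
      6 gray
        2 gray
          2→7: 7 is gray → back edge
First back edge: 2 → 7.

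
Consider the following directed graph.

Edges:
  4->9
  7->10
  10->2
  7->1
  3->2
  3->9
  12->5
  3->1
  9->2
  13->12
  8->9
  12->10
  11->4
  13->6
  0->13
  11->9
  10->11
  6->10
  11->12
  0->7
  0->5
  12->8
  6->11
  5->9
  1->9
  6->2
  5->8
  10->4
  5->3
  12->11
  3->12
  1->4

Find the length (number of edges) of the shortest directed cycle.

For each vertex v, BFS finds the shortest path from v back to v.
The shortest such closed walk is 12 → 11 → 12, length 2.

2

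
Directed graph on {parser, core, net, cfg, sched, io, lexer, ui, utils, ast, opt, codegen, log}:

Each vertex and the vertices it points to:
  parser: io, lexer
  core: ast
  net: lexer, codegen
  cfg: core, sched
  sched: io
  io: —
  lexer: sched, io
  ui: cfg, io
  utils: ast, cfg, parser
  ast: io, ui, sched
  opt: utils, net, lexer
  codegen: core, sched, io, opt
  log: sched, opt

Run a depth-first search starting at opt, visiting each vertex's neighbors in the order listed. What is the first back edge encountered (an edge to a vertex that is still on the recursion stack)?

DFS from opt (visiting each vertex's neighbors in the order listed); mark gray on enter, black on exit:
opt gray
  utils gray
    ast gray
      io gray
      io black
      ui gray
        cfg gray
          core gray
            core→ast: ast is gray → back edge
First back edge: core → ast.

core->ast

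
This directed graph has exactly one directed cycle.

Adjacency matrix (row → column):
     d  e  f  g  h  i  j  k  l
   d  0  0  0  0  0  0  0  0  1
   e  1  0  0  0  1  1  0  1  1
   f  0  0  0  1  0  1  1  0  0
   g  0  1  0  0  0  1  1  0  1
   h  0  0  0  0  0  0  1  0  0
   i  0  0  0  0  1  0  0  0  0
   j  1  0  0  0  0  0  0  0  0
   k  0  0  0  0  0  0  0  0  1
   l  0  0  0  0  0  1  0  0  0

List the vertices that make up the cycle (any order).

d, h, i, j, l

DFS with gray/black marking from i:
i gray
  h gray
    j gray
      d gray
        l gray
          l→i: i is gray → back edge
Back edge closes the cycle i → h → j → d → l → i; its vertices are {d, h, i, j, l}.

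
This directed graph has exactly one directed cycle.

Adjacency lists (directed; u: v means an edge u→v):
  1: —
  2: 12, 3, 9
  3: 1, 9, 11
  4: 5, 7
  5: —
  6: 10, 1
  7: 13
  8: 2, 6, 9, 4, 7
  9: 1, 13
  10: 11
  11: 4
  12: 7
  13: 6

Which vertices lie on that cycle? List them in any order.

DFS with gray/black marking from 6:
6 gray
  10 gray
    11 gray
      4 gray
        5 gray
        5 black
        7 gray
          13 gray
            13→6: 6 is gray → back edge
Back edge closes the cycle 6 → 10 → 11 → 4 → 7 → 13 → 6; its vertices are {4, 6, 7, 10, 11, 13}.

4, 6, 7, 10, 11, 13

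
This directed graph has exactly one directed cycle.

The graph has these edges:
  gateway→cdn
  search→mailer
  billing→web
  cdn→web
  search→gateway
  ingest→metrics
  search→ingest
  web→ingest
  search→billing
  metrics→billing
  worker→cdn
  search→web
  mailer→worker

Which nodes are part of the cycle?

web, ingest, billing, metrics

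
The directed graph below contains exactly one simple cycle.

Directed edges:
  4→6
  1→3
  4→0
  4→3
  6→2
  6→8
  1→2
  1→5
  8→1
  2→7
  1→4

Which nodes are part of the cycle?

DFS with gray/black marking from 8:
8 gray
  1 gray
    3 gray
    3 black
    5 gray
    5 black
    2 gray
      7 gray
      7 black
    2 black
    4 gray
      6 gray
        6→8: 8 is gray → back edge
Back edge closes the cycle 8 → 1 → 4 → 6 → 8; its vertices are {1, 4, 6, 8}.

1, 4, 6, 8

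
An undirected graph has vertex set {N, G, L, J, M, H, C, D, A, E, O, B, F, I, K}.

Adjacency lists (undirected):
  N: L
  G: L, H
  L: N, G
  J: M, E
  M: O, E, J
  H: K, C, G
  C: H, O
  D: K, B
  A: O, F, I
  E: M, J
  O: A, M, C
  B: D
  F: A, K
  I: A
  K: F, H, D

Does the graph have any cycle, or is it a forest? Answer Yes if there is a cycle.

DFS, tracking each vertex's parent; an edge to a visited non-parent vertex closes a cycle.
Start from F:
visit F (parent –)
  visit A (parent F)
    visit O (parent A)
      O–A: parent, skip
      visit M (parent O)
        M–O: parent, skip
        visit E (parent M)
          E–M: parent, skip
          visit J (parent E)
            J–M: M visited and ≠ parent → cycle
Cycle: M – E – J – M.

Yes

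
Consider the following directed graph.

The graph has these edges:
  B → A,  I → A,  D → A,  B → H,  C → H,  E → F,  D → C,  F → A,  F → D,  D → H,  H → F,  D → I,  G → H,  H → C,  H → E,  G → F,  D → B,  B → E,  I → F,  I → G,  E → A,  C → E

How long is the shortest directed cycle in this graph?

For each vertex v, BFS finds the shortest path from v back to v.
The shortest such closed walk is C → H → C, length 2.

2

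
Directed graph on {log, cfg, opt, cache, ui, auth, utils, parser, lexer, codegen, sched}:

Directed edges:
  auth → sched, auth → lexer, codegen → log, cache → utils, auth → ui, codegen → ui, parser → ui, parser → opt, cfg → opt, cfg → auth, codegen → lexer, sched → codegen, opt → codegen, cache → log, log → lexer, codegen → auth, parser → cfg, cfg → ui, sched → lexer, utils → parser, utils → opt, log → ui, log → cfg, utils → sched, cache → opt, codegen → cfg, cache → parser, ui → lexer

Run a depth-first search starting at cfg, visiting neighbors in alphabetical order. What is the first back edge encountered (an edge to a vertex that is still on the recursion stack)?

DFS from cfg (visiting neighbors in alphabetical order); mark gray on enter, black on exit:
cfg gray
  auth gray
    lexer gray
    lexer black
    sched gray
      codegen gray
        codegen→auth: auth is gray → back edge
First back edge: codegen → auth.

codegen→auth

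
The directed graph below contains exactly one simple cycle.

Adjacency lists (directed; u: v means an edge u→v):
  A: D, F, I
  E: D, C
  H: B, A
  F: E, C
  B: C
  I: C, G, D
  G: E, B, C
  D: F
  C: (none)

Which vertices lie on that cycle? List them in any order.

DFS with gray/black marking from D:
D gray
  F gray
    E gray
      E→D: D is gray → back edge
Back edge closes the cycle D → F → E → D; its vertices are {D, E, F}.

D, E, F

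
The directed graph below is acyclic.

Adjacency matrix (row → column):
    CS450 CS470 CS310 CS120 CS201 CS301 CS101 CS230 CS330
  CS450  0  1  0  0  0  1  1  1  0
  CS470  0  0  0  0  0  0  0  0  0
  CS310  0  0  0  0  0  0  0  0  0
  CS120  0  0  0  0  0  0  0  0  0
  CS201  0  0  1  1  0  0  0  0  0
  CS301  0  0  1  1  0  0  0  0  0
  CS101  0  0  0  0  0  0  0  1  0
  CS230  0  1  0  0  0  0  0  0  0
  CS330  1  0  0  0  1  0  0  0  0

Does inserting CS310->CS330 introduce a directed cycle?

Yes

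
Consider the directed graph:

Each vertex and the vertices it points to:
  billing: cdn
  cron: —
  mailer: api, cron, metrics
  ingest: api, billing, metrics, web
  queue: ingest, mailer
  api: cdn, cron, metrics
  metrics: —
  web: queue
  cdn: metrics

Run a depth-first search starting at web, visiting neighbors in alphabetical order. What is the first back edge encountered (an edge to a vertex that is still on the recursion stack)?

DFS from web (visiting neighbors in alphabetical order); mark gray on enter, black on exit:
web gray
  queue gray
    ingest gray
      api gray
        cdn gray
          metrics gray
          metrics black
        cdn black
        cron gray
        cron black
        api→metrics: metrics black — skip
      api black
      billing gray
        billing→cdn: cdn black — skip
      billing black
      ingest→metrics: metrics black — skip
      ingest→web: web is gray → back edge
First back edge: ingest → web.

ingest→web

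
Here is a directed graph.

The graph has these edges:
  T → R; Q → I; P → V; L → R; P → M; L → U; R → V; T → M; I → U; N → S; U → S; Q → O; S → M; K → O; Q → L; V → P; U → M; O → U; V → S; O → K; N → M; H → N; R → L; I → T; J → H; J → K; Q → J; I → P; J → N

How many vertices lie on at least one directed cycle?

A vertex is on a directed cycle iff it belongs to a strongly connected component of size ≥ 2 (or has a self-loop).
The vertices on cycles are {K, L, O, P, R, V} — 6 in total.

6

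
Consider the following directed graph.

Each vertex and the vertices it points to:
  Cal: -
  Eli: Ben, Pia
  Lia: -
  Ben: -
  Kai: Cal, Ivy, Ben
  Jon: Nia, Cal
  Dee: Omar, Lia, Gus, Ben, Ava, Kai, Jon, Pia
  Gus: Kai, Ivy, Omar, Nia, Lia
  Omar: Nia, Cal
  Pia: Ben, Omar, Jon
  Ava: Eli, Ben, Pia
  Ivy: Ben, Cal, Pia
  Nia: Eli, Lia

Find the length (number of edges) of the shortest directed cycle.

For each vertex v, BFS finds the shortest path from v back to v.
The shortest such closed walk is Jon → Nia → Eli → Pia → Jon, length 4.

4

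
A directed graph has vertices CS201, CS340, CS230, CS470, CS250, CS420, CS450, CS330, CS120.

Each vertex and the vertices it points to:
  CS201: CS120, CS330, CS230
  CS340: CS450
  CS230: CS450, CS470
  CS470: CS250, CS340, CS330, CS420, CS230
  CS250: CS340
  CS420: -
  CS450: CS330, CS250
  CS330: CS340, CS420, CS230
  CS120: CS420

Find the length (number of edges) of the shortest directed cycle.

2

For each vertex v, BFS finds the shortest path from v back to v.
The shortest such closed walk is CS230 → CS470 → CS230, length 2.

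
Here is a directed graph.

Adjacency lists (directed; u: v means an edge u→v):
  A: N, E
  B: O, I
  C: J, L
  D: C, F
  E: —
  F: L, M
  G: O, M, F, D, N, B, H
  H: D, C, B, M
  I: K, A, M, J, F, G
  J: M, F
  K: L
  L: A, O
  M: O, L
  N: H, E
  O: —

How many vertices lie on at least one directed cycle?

A vertex is on a directed cycle iff it belongs to a strongly connected component of size ≥ 2 (or has a self-loop).
The vertices on cycles are {A, B, C, D, F, G, H, I, J, K, L, M, N} — 13 in total.

13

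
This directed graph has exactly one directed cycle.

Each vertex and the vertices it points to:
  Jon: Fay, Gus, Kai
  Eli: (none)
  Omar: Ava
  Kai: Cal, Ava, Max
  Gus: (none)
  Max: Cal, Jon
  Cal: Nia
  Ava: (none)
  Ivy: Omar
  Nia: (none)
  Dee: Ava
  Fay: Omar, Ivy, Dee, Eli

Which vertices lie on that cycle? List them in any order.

Jon, Kai, Max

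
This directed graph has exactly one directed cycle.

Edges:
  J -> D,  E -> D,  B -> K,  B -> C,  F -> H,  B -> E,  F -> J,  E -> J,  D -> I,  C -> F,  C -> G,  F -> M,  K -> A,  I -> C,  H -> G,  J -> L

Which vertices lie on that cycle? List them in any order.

DFS with gray/black marking from C:
C gray
  F gray
    M gray
    M black
    H gray
      G gray
      G black
    H black
    J gray
      D gray
        I gray
          I→C: C is gray → back edge
Back edge closes the cycle C → F → J → D → I → C; its vertices are {C, D, F, I, J}.

C, D, F, I, J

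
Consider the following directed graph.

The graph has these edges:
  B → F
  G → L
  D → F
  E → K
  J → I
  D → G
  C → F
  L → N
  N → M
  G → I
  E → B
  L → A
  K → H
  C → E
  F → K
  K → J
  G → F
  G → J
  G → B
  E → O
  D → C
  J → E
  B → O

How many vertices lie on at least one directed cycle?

5

A vertex is on a directed cycle iff it belongs to a strongly connected component of size ≥ 2 (or has a self-loop).
The vertices on cycles are {B, E, F, J, K} — 5 in total.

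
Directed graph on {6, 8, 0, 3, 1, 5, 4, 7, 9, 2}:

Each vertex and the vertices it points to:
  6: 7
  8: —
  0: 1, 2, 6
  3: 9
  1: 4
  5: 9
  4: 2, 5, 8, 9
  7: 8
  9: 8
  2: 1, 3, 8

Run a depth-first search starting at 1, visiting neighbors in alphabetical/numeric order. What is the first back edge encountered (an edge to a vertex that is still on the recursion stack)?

2→1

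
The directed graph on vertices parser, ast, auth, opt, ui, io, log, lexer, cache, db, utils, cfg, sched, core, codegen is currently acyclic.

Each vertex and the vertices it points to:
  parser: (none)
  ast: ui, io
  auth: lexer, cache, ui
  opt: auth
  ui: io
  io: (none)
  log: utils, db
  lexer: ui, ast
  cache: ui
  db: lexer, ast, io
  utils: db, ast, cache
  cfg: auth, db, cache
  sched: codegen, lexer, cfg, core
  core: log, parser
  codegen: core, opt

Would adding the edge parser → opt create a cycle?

No

Adding parser→opt creates a cycle iff opt can already reach parser.
Explore from opt: no path reaches parser. The graph stays acyclic.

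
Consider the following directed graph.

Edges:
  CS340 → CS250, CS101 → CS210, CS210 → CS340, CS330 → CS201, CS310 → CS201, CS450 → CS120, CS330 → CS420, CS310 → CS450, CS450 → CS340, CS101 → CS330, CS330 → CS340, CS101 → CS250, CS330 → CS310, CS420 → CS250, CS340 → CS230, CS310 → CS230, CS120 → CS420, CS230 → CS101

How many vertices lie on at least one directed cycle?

A vertex is on a directed cycle iff it belongs to a strongly connected component of size ≥ 2 (or has a self-loop).
The vertices on cycles are {CS101, CS210, CS230, CS310, CS330, CS340, CS450} — 7 in total.

7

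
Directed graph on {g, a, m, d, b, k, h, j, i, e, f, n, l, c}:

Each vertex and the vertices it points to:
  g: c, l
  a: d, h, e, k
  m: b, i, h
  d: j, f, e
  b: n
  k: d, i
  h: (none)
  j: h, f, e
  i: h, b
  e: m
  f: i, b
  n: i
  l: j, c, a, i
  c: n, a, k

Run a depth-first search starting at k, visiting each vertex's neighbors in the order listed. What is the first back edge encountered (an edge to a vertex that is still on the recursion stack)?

DFS from k (visiting each vertex's neighbors in the order listed); mark gray on enter, black on exit:
k gray
  d gray
    j gray
      h gray
      h black
      f gray
        i gray
          i→h: h black — skip
          b gray
            n gray
              n→i: i is gray → back edge
First back edge: n → i.

n→i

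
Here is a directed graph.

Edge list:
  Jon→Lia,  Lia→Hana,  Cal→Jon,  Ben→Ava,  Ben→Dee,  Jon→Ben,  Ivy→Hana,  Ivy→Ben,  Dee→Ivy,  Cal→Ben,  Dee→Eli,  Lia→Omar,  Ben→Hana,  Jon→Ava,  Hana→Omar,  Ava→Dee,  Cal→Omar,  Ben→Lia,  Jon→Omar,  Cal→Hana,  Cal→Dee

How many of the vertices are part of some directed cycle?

4

A vertex is on a directed cycle iff it belongs to a strongly connected component of size ≥ 2 (or has a self-loop).
The vertices on cycles are {Ava, Ben, Dee, Ivy} — 4 in total.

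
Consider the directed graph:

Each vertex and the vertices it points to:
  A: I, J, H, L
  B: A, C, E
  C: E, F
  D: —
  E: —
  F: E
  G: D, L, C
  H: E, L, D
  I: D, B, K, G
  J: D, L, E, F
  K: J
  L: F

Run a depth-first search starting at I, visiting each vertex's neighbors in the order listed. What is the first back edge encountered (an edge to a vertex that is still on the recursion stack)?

DFS from I (visiting each vertex's neighbors in the order listed); mark gray on enter, black on exit:
I gray
  D gray
  D black
  B gray
    A gray
      A→I: I is gray → back edge
First back edge: A → I.

A->I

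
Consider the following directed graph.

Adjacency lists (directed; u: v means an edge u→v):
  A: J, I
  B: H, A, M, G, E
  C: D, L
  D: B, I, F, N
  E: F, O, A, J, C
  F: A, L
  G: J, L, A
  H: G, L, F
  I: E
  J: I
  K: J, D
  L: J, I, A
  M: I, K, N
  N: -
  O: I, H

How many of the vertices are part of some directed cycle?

14

A vertex is on a directed cycle iff it belongs to a strongly connected component of size ≥ 2 (or has a self-loop).
The vertices on cycles are {A, B, C, D, E, F, G, H, I, J, K, L, M, O} — 14 in total.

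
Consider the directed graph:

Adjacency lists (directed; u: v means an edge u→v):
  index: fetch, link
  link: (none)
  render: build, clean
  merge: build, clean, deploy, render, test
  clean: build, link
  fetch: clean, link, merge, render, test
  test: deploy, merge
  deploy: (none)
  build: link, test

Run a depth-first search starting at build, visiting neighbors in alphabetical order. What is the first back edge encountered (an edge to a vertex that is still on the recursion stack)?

merge->build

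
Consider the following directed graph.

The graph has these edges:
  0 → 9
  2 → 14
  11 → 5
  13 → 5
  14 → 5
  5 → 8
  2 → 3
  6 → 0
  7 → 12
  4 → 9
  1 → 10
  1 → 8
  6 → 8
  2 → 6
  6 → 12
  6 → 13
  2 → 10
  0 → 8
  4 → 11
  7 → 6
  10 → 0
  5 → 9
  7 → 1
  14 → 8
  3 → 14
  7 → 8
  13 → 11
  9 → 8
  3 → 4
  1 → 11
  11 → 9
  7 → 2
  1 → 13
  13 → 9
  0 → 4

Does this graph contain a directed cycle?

DFS with white/gray/black marking, starting from 1:
1 gray
  10 gray
    0 gray
      8 gray
      8 black
      9 gray
        9→8: 8 black — skip
      9 black
      4 gray
        11 gray
          5 gray
            5→9: 9 black — skip
            5→8: 8 black — skip
          5 black
          11→9: 9 black — skip
        11 black
        4→9: 9 black — skip
      4 black
    0 black
  10 black
  13 gray
    13→5: 5 black — skip
    13→9: 9 black — skip
    13→11: 11 black — skip
  13 black
  1→11: 11 black — skip
  1→8: 8 black — skip
1 black
2 gray
  2→10: 10 black — skip
  14 gray
    14→5: 5 black — skip
    14→8: 8 black — skip
  14 black
  6 gray
    6→8: 8 black — skip
    6→0: 0 black — skip
    6→13: 13 black — skip
    12 gray
    12 black
  6 black
  3 gray
    3→14: 14 black — skip
    3→4: 4 black — skip
  3 black
2 black
7 gray
  7→1: 1 black — skip
  7→6: 6 black — skip
  7→12: 12 black — skip
  7→2: 2 black — skip
  7→8: 8 black — skip
7 black
Every edge goes to a white or black vertex — no back edge, so the graph is acyclic.

No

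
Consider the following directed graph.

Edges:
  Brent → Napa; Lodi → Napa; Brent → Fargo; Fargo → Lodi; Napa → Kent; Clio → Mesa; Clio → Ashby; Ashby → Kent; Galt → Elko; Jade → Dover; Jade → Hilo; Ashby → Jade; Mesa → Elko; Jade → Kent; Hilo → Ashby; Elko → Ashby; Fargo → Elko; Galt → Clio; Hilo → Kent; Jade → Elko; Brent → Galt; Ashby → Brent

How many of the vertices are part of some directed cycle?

9

A vertex is on a directed cycle iff it belongs to a strongly connected component of size ≥ 2 (or has a self-loop).
The vertices on cycles are {Clio, Elko, Galt, Hilo, Jade, Mesa, Ashby, Brent, Fargo} — 9 in total.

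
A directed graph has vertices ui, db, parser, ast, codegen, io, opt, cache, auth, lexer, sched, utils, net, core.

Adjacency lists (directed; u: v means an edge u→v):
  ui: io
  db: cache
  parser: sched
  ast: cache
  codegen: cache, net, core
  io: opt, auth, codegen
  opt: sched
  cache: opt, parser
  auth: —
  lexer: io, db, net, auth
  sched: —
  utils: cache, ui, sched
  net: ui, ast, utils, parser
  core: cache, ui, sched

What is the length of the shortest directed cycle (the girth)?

For each vertex v, BFS finds the shortest path from v back to v.
The shortest such closed walk is net → ui → io → codegen → net, length 4.

4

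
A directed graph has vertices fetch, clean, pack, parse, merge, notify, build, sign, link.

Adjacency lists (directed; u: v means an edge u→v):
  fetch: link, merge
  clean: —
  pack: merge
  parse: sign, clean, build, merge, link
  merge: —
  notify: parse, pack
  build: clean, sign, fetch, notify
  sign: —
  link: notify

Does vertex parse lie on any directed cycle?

parse is on a cycle iff parse can reach itself via ≥1 edge.
parse → build → notify → parse — yes.

Yes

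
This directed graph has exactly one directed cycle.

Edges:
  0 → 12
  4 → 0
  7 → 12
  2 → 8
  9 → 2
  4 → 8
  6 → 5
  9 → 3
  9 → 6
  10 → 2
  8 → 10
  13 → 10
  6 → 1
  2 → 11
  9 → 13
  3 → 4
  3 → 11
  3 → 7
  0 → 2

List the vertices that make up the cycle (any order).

2, 8, 10

DFS with gray/black marking from 8:
8 gray
  10 gray
    2 gray
      11 gray
      11 black
      2→8: 8 is gray → back edge
Back edge closes the cycle 8 → 10 → 2 → 8; its vertices are {2, 8, 10}.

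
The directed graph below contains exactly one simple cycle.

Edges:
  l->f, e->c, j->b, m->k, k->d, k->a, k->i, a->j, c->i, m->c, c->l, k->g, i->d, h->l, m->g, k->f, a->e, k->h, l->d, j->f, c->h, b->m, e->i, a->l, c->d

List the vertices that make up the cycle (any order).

a, b, j, k, m

DFS with gray/black marking from j:
j gray
  b gray
    m gray
      k gray
        h gray
          l gray
            d gray
            d black
            f gray
            f black
          l black
        h black
        k→f: f black — skip
        a gray
          a→l: l black — skip
          e gray
            c gray
              c→h: h black — skip
              i gray
                i→d: d black — skip
              i black
              c→l: l black — skip
              c→d: d black — skip
            c black
            e→i: i black — skip
          e black
          a→j: j is gray → back edge
Back edge closes the cycle j → b → m → k → a → j; its vertices are {a, b, j, k, m}.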